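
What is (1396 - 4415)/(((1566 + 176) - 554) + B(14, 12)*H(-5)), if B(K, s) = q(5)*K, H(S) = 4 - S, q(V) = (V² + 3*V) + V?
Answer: -3019/6858 ≈ -0.44022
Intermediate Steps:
q(V) = V² + 4*V
B(K, s) = 45*K (B(K, s) = (5*(4 + 5))*K = (5*9)*K = 45*K)
(1396 - 4415)/(((1566 + 176) - 554) + B(14, 12)*H(-5)) = (1396 - 4415)/(((1566 + 176) - 554) + (45*14)*(4 - 1*(-5))) = -3019/((1742 - 554) + 630*(4 + 5)) = -3019/(1188 + 630*9) = -3019/(1188 + 5670) = -3019/6858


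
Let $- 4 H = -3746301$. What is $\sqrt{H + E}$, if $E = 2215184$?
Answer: $\frac{\sqrt{12607037}}{2} \approx 1775.3$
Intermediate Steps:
$H = \frac{3746301}{4}$ ($H = \left(- \frac{1}{4}\right) \left(-3746301\right) = \frac{3746301}{4} \approx 9.3658 \cdot 10^{5}$)
$\sqrt{H + E} = \sqrt{\frac{3746301}{4} + 2215184} = \sqrt{\frac{12607037}{4}} = \frac{\sqrt{12607037}}{2}$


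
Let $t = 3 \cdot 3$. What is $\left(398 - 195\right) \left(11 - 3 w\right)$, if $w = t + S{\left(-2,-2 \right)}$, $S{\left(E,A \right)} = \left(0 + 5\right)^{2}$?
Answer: $-18473$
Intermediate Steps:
$S{\left(E,A \right)} = 25$ ($S{\left(E,A \right)} = 5^{2} = 25$)
$t = 9$
$w = 34$ ($w = 9 + 25 = 34$)
$\left(398 - 195\right) \left(11 - 3 w\right) = \left(398 - 195\right) \left(11 - 102\right) = 203 \left(11 - 102\right) = 203 \left(-91\right) = -18473$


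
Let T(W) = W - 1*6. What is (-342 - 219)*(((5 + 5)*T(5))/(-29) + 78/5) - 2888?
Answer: -1715792/145 ≈ -11833.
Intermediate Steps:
T(W) = -6 + W (T(W) = W - 6 = -6 + W)
(-342 - 219)*(((5 + 5)*T(5))/(-29) + 78/5) - 2888 = (-342 - 219)*(((5 + 5)*(-6 + 5))/(-29) + 78/5) - 2888 = -561*((10*(-1))*(-1/29) + 78*(⅕)) - 2888 = -561*(-10*(-1/29) + 78/5) - 2888 = -561*(10/29 + 78/5) - 2888 = -561*2312/145 - 2888 = -1297032/145 - 2888 = -1715792/145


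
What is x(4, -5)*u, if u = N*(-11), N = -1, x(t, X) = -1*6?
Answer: -66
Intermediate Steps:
x(t, X) = -6
u = 11 (u = -1*(-11) = 11)
x(4, -5)*u = -6*11 = -66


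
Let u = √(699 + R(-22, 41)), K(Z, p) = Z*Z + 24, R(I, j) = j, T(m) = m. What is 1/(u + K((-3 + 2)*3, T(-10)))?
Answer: 33/349 - 2*√185/349 ≈ 0.016610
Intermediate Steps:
K(Z, p) = 24 + Z² (K(Z, p) = Z² + 24 = 24 + Z²)
u = 2*√185 (u = √(699 + 41) = √740 = 2*√185 ≈ 27.203)
1/(u + K((-3 + 2)*3, T(-10))) = 1/(2*√185 + (24 + ((-3 + 2)*3)²)) = 1/(2*√185 + (24 + (-1*3)²)) = 1/(2*√185 + (24 + (-3)²)) = 1/(2*√185 + (24 + 9)) = 1/(2*√185 + 33) = 1/(33 + 2*√185)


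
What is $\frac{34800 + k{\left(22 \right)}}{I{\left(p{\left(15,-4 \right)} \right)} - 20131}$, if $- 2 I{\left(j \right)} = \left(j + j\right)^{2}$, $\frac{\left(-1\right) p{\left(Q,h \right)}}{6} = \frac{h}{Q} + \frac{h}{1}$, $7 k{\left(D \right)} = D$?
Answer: $- \frac{6090550}{3752301} \approx -1.6231$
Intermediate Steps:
$k{\left(D \right)} = \frac{D}{7}$
$p{\left(Q,h \right)} = - 6 h - \frac{6 h}{Q}$ ($p{\left(Q,h \right)} = - 6 \left(\frac{h}{Q} + \frac{h}{1}\right) = - 6 \left(\frac{h}{Q} + h 1\right) = - 6 \left(\frac{h}{Q} + h\right) = - 6 \left(h + \frac{h}{Q}\right) = - 6 h - \frac{6 h}{Q}$)
$I{\left(j \right)} = - 2 j^{2}$ ($I{\left(j \right)} = - \frac{\left(j + j\right)^{2}}{2} = - \frac{\left(2 j\right)^{2}}{2} = - \frac{4 j^{2}}{2} = - 2 j^{2}$)
$\frac{34800 + k{\left(22 \right)}}{I{\left(p{\left(15,-4 \right)} \right)} - 20131} = \frac{34800 + \frac{1}{7} \cdot 22}{- 2 \left(\left(-6\right) \left(-4\right) \frac{1}{15} \left(1 + 15\right)\right)^{2} - 20131} = \frac{34800 + \frac{22}{7}}{- 2 \left(\left(-6\right) \left(-4\right) \frac{1}{15} \cdot 16\right)^{2} - 20131} = \frac{243622}{7 \left(- 2 \left(\frac{128}{5}\right)^{2} - 20131\right)} = \frac{243622}{7 \left(\left(-2\right) \frac{16384}{25} - 20131\right)} = \frac{243622}{7 \left(- \frac{32768}{25} - 20131\right)} = \frac{243622}{7 \left(- \frac{536043}{25}\right)} = \frac{243622}{7} \left(- \frac{25}{536043}\right) = - \frac{6090550}{3752301}$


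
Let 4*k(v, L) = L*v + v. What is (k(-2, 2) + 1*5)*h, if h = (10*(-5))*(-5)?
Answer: 875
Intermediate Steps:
k(v, L) = v/4 + L*v/4 (k(v, L) = (L*v + v)/4 = (v + L*v)/4 = v/4 + L*v/4)
h = 250 (h = -50*(-5) = 250)
(k(-2, 2) + 1*5)*h = ((¼)*(-2)*(1 + 2) + 1*5)*250 = ((¼)*(-2)*3 + 5)*250 = (-3/2 + 5)*250 = (7/2)*250 = 875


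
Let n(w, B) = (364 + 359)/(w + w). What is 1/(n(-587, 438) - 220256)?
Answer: -1174/258581267 ≈ -4.5402e-6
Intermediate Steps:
n(w, B) = 723/(2*w) (n(w, B) = 723/((2*w)) = 723*(1/(2*w)) = 723/(2*w))
1/(n(-587, 438) - 220256) = 1/((723/2)/(-587) - 220256) = 1/((723/2)*(-1/587) - 220256) = 1/(-723/1174 - 220256) = 1/(-258581267/1174) = -1174/258581267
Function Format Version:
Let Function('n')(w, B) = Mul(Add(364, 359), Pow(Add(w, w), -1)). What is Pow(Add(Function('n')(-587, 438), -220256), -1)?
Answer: Rational(-1174, 258581267) ≈ -4.5402e-6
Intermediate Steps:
Function('n')(w, B) = Mul(Rational(723, 2), Pow(w, -1)) (Function('n')(w, B) = Mul(723, Pow(Mul(2, w), -1)) = Mul(723, Mul(Rational(1, 2), Pow(w, -1))) = Mul(Rational(723, 2), Pow(w, -1)))
Pow(Add(Function('n')(-587, 438), -220256), -1) = Pow(Add(Mul(Rational(723, 2), Pow(-587, -1)), -220256), -1) = Pow(Add(Mul(Rational(723, 2), Rational(-1, 587)), -220256), -1) = Pow(Add(Rational(-723, 1174), -220256), -1) = Pow(Rational(-258581267, 1174), -1) = Rational(-1174, 258581267)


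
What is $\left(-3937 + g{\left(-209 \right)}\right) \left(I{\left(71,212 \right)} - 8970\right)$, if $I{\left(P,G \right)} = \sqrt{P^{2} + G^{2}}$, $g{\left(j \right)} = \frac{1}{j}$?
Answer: $\frac{7380820980}{209} - \frac{822834 \sqrt{49985}}{209} \approx 3.4435 \cdot 10^{7}$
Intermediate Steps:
$I{\left(P,G \right)} = \sqrt{G^{2} + P^{2}}$
$\left(-3937 + g{\left(-209 \right)}\right) \left(I{\left(71,212 \right)} - 8970\right) = \left(-3937 + \frac{1}{-209}\right) \left(\sqrt{212^{2} + 71^{2}} - 8970\right) = \left(-3937 - \frac{1}{209}\right) \left(\sqrt{44944 + 5041} - 8970\right) = - \frac{822834 \left(\sqrt{49985} - 8970\right)}{209} = - \frac{822834 \left(-8970 + \sqrt{49985}\right)}{209} = \frac{7380820980}{209} - \frac{822834 \sqrt{49985}}{209}$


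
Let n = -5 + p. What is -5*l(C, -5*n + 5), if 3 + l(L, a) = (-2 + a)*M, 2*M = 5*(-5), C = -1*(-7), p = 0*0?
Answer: 1765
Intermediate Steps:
p = 0
C = 7
M = -25/2 (M = (5*(-5))/2 = (1/2)*(-25) = -25/2 ≈ -12.500)
n = -5 (n = -5 + 0 = -5)
l(L, a) = 22 - 25*a/2 (l(L, a) = -3 + (-2 + a)*(-25/2) = -3 + (25 - 25*a/2) = 22 - 25*a/2)
-5*l(C, -5*n + 5) = -5*(22 - 25*(-5*(-5) + 5)/2) = -5*(22 - 25*(25 + 5)/2) = -5*(22 - 25/2*30) = -5*(22 - 375) = -5*(-353) = 1765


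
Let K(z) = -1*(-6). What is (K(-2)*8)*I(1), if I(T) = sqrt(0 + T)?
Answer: 48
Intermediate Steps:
K(z) = 6
I(T) = sqrt(T)
(K(-2)*8)*I(1) = (6*8)*sqrt(1) = 48*1 = 48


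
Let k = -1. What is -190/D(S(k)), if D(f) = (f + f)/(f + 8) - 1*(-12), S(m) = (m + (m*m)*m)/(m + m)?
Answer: -171/11 ≈ -15.545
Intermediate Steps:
S(m) = (m + m**3)/(2*m) (S(m) = (m + m**2*m)/((2*m)) = (m + m**3)*(1/(2*m)) = (m + m**3)/(2*m))
D(f) = 12 + 2*f/(8 + f) (D(f) = (2*f)/(8 + f) + 12 = 2*f/(8 + f) + 12 = 12 + 2*f/(8 + f))
-190/D(S(k)) = -190*(8 + (1/2 + (1/2)*(-1)**2))/(2*(48 + 7*(1/2 + (1/2)*(-1)**2))) = -190*(8 + (1/2 + (1/2)*1))/(2*(48 + 7*(1/2 + (1/2)*1))) = -190*(8 + (1/2 + 1/2))/(2*(48 + 7*(1/2 + 1/2))) = -190*(8 + 1)/(2*(48 + 7*1)) = -190*9/(2*(48 + 7)) = -190/(2*(1/9)*55) = -190/110/9 = -190*9/110 = -171/11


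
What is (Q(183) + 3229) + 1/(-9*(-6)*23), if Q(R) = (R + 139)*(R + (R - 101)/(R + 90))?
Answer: 1005116251/16146 ≈ 62252.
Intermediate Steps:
Q(R) = (139 + R)*(R + (-101 + R)/(90 + R))
(Q(183) + 3229) + 1/(-9*(-6)*23) = ((-14039 + 183**3 + 230*183**2 + 12548*183)/(90 + 183) + 3229) + 1/(-9*(-6)*23) = ((-14039 + 6128487 + 230*33489 + 2296284)/273 + 3229) + 1/(54*23) = ((-14039 + 6128487 + 7702470 + 2296284)/273 + 3229) + 1/1242 = ((1/273)*16113202 + 3229) + 1/1242 = (2301886/39 + 3229) + 1/1242 = 2427817/39 + 1/1242 = 1005116251/16146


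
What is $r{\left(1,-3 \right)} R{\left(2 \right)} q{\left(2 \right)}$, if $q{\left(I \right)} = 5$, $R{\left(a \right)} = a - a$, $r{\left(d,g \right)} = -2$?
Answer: $0$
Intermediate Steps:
$R{\left(a \right)} = 0$
$r{\left(1,-3 \right)} R{\left(2 \right)} q{\left(2 \right)} = \left(-2\right) 0 \cdot 5 = 0 \cdot 5 = 0$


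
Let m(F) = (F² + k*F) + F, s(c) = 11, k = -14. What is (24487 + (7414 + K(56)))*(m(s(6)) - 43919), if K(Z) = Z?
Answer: -1404222537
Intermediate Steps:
m(F) = F² - 13*F (m(F) = (F² - 14*F) + F = F² - 13*F)
(24487 + (7414 + K(56)))*(m(s(6)) - 43919) = (24487 + (7414 + 56))*(11*(-13 + 11) - 43919) = (24487 + 7470)*(11*(-2) - 43919) = 31957*(-22 - 43919) = 31957*(-43941) = -1404222537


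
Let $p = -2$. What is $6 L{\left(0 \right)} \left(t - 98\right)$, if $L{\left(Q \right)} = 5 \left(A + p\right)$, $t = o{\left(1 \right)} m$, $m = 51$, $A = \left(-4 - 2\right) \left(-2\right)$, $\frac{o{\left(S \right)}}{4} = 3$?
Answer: $154200$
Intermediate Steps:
$o{\left(S \right)} = 12$ ($o{\left(S \right)} = 4 \cdot 3 = 12$)
$A = 12$ ($A = \left(-6\right) \left(-2\right) = 12$)
$t = 612$ ($t = 12 \cdot 51 = 612$)
$L{\left(Q \right)} = 50$ ($L{\left(Q \right)} = 5 \left(12 - 2\right) = 5 \cdot 10 = 50$)
$6 L{\left(0 \right)} \left(t - 98\right) = 6 \cdot 50 \left(612 - 98\right) = 300 \cdot 514 = 154200$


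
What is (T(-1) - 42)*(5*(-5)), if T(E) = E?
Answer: 1075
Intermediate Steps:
(T(-1) - 42)*(5*(-5)) = (-1 - 42)*(5*(-5)) = -43*(-25) = 1075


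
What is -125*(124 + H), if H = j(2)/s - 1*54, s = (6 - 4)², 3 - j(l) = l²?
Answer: -34875/4 ≈ -8718.8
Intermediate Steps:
j(l) = 3 - l²
s = 4 (s = 2² = 4)
H = -217/4 (H = (3 - 1*2²)/4 - 1*54 = (3 - 1*4)*(¼) - 54 = (3 - 4)*(¼) - 54 = -1*¼ - 54 = -¼ - 54 = -217/4 ≈ -54.250)
-125*(124 + H) = -125*(124 - 217/4) = -125*279/4 = -34875/4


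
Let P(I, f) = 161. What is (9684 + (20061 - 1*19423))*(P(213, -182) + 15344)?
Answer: 160042610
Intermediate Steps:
(9684 + (20061 - 1*19423))*(P(213, -182) + 15344) = (9684 + (20061 - 1*19423))*(161 + 15344) = (9684 + (20061 - 19423))*15505 = (9684 + 638)*15505 = 10322*15505 = 160042610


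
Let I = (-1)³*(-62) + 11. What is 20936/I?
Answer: 20936/73 ≈ 286.79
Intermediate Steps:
I = 73 (I = -1*(-62) + 11 = 62 + 11 = 73)
20936/I = 20936/73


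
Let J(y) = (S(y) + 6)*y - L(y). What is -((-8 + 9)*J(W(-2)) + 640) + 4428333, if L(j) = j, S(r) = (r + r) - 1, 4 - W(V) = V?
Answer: 4427597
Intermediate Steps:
W(V) = 4 - V
S(r) = -1 + 2*r (S(r) = 2*r - 1 = -1 + 2*r)
J(y) = -y + y*(5 + 2*y) (J(y) = ((-1 + 2*y) + 6)*y - y = (5 + 2*y)*y - y = y*(5 + 2*y) - y = -y + y*(5 + 2*y))
-((-8 + 9)*J(W(-2)) + 640) + 4428333 = -((-8 + 9)*(2*(4 - 1*(-2))*(2 + (4 - 1*(-2)))) + 640) + 4428333 = -(1*(2*(4 + 2)*(2 + (4 + 2))) + 640) + 4428333 = -(1*(2*6*(2 + 6)) + 640) + 4428333 = -(1*(2*6*8) + 640) + 4428333 = -(1*96 + 640) + 4428333 = -(96 + 640) + 4428333 = -1*736 + 4428333 = -736 + 4428333 = 4427597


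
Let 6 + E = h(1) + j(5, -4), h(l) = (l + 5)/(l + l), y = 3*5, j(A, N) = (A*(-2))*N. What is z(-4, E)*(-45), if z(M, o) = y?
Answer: -675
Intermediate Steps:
j(A, N) = -2*A*N (j(A, N) = (-2*A)*N = -2*A*N)
y = 15
h(l) = (5 + l)/(2*l) (h(l) = (5 + l)/((2*l)) = (5 + l)*(1/(2*l)) = (5 + l)/(2*l))
E = 37 (E = -6 + ((½)*(5 + 1)/1 - 2*5*(-4)) = -6 + ((½)*1*6 + 40) = -6 + (3 + 40) = -6 + 43 = 37)
z(M, o) = 15
z(-4, E)*(-45) = 15*(-45) = -675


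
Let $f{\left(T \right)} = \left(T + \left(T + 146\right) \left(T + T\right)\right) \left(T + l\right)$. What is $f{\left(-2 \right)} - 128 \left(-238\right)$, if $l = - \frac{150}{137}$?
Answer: $\frac{4418640}{137} \approx 32253.0$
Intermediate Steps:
$l = - \frac{150}{137}$ ($l = \left(-150\right) \frac{1}{137} = - \frac{150}{137} \approx -1.0949$)
$f{\left(T \right)} = \left(- \frac{150}{137} + T\right) \left(T + 2 T \left(146 + T\right)\right)$ ($f{\left(T \right)} = \left(T + \left(T + 146\right) \left(T + T\right)\right) \left(T - \frac{150}{137}\right) = \left(T + \left(146 + T\right) 2 T\right) \left(- \frac{150}{137} + T\right) = \left(T + 2 T \left(146 + T\right)\right) \left(- \frac{150}{137} + T\right) = \left(- \frac{150}{137} + T\right) \left(T + 2 T \left(146 + T\right)\right)$)
$f{\left(-2 \right)} - 128 \left(-238\right) = \frac{1}{137} \left(-2\right) \left(-43950 + 274 \left(-2\right)^{2} + 39841 \left(-2\right)\right) - 128 \left(-238\right) = \frac{1}{137} \left(-2\right) \left(-43950 + 274 \cdot 4 - 79682\right) - -30464 = \frac{1}{137} \left(-2\right) \left(-43950 + 1096 - 79682\right) + 30464 = \frac{1}{137} \left(-2\right) \left(-122536\right) + 30464 = \frac{245072}{137} + 30464 = \frac{4418640}{137}$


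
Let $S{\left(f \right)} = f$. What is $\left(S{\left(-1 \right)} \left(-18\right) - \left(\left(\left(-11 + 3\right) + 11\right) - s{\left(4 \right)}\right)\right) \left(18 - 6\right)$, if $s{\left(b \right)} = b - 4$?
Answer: $180$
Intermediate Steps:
$s{\left(b \right)} = -4 + b$ ($s{\left(b \right)} = b - 4 = -4 + b$)
$\left(S{\left(-1 \right)} \left(-18\right) - \left(\left(\left(-11 + 3\right) + 11\right) - s{\left(4 \right)}\right)\right) \left(18 - 6\right) = \left(\left(-1\right) \left(-18\right) - \left(\left(\left(-11 + 3\right) + 11\right) - \left(-4 + 4\right)\right)\right) \left(18 - 6\right) = \left(18 - \left(\left(-8 + 11\right) - 0\right)\right) 12 = \left(18 - \left(3 + 0\right)\right) 12 = \left(18 - 3\right) 12 = 15 \cdot 12 = 180$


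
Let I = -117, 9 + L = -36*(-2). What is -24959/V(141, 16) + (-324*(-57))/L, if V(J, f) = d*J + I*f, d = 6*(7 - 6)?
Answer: 2280065/7182 ≈ 317.47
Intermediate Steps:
L = 63 (L = -9 - 36*(-2) = -9 + 72 = 63)
d = 6 (d = 6*1 = 6)
V(J, f) = -117*f + 6*J (V(J, f) = 6*J - 117*f = -117*f + 6*J)
-24959/V(141, 16) + (-324*(-57))/L = -24959/(-117*16 + 6*141) - 324*(-57)/63 = -24959/(-1872 + 846) + 18468*(1/63) = -24959/(-1026) + 2052/7 = -24959*(-1/1026) + 2052/7 = 24959/1026 + 2052/7 = 2280065/7182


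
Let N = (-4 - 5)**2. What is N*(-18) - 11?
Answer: -1469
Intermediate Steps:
N = 81 (N = (-9)**2 = 81)
N*(-18) - 11 = 81*(-18) - 11 = -1458 - 11 = -1469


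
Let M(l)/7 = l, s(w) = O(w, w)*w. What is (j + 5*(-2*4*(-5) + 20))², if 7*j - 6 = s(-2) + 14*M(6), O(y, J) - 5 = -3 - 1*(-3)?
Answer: 7203856/49 ≈ 1.4702e+5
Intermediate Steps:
O(y, J) = 5 (O(y, J) = 5 + (-3 - 1*(-3)) = 5 + (-3 + 3) = 5 + 0 = 5)
s(w) = 5*w
M(l) = 7*l
j = 584/7 (j = 6/7 + (5*(-2) + 14*(7*6))/7 = 6/7 + (-10 + 14*42)/7 = 6/7 + (-10 + 588)/7 = 6/7 + (⅐)*578 = 6/7 + 578/7 = 584/7 ≈ 83.429)
(j + 5*(-2*4*(-5) + 20))² = (584/7 + 5*(-2*4*(-5) + 20))² = (584/7 + 5*(-8*(-5) + 20))² = (584/7 + 5*(40 + 20))² = (584/7 + 5*60)² = (584/7 + 300)² = (2684/7)² = 7203856/49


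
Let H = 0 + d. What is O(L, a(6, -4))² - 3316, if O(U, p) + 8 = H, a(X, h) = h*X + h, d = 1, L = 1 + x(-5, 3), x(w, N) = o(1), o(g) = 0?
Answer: -3267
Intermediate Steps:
x(w, N) = 0
L = 1 (L = 1 + 0 = 1)
a(X, h) = h + X*h (a(X, h) = X*h + h = h + X*h)
H = 1 (H = 0 + 1 = 1)
O(U, p) = -7 (O(U, p) = -8 + 1 = -7)
O(L, a(6, -4))² - 3316 = (-7)² - 3316 = 49 - 3316 = -3267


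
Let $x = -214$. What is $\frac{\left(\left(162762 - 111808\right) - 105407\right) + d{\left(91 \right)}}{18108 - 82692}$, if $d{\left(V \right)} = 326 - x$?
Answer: $\frac{17971}{21528} \approx 0.83477$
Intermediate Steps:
$d{\left(V \right)} = 540$ ($d{\left(V \right)} = 326 - -214 = 326 + 214 = 540$)
$\frac{\left(\left(162762 - 111808\right) - 105407\right) + d{\left(91 \right)}}{18108 - 82692} = \frac{\left(\left(162762 - 111808\right) - 105407\right) + 540}{18108 - 82692} = \frac{\left(50954 - 105407\right) + 540}{-64584} = \left(-54453 + 540\right) \left(- \frac{1}{64584}\right) = \left(-53913\right) \left(- \frac{1}{64584}\right) = \frac{17971}{21528}$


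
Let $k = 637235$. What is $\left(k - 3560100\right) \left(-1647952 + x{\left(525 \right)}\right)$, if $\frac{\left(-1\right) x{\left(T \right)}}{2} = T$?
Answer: $4819810230730$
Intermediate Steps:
$x{\left(T \right)} = - 2 T$
$\left(k - 3560100\right) \left(-1647952 + x{\left(525 \right)}\right) = \left(637235 - 3560100\right) \left(-1647952 - 1050\right) = - 2922865 \left(-1647952 - 1050\right) = \left(-2922865\right) \left(-1649002\right) = 4819810230730$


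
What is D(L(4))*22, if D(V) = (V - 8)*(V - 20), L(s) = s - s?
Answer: 3520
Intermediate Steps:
L(s) = 0
D(V) = (-20 + V)*(-8 + V) (D(V) = (-8 + V)*(-20 + V) = (-20 + V)*(-8 + V))
D(L(4))*22 = (160 + 0² - 28*0)*22 = (160 + 0 + 0)*22 = 160*22 = 3520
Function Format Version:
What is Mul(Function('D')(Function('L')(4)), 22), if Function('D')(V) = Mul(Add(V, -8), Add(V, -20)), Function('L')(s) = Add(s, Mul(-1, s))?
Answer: 3520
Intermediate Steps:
Function('L')(s) = 0
Function('D')(V) = Mul(Add(-20, V), Add(-8, V)) (Function('D')(V) = Mul(Add(-8, V), Add(-20, V)) = Mul(Add(-20, V), Add(-8, V)))
Mul(Function('D')(Function('L')(4)), 22) = Mul(Add(160, Pow(0, 2), Mul(-28, 0)), 22) = Mul(Add(160, 0, 0), 22) = Mul(160, 22) = 3520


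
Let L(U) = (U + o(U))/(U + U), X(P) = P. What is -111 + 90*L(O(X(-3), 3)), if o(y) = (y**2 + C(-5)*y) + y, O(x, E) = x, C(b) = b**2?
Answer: 969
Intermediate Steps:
o(y) = y**2 + 26*y (o(y) = (y**2 + (-5)**2*y) + y = (y**2 + 25*y) + y = y**2 + 26*y)
L(U) = (U + U*(26 + U))/(2*U) (L(U) = (U + U*(26 + U))/(U + U) = (U + U*(26 + U))/((2*U)) = (U + U*(26 + U))*(1/(2*U)) = (U + U*(26 + U))/(2*U))
-111 + 90*L(O(X(-3), 3)) = -111 + 90*(27/2 + (1/2)*(-3)) = -111 + 90*(27/2 - 3/2) = -111 + 90*12 = -111 + 1080 = 969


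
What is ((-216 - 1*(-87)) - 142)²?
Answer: 73441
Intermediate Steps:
((-216 - 1*(-87)) - 142)² = ((-216 + 87) - 142)² = (-129 - 142)² = (-271)² = 73441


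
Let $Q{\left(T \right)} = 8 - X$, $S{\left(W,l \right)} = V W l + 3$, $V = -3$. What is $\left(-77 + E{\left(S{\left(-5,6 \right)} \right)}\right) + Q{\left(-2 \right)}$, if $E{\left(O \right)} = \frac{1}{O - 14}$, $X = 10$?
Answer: $- \frac{6240}{79} \approx -78.987$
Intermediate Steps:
$S{\left(W,l \right)} = 3 - 3 W l$ ($S{\left(W,l \right)} = - 3 W l + 3 = 3 - 3 W l$)
$Q{\left(T \right)} = -2$ ($Q{\left(T \right)} = 8 - 10 = -2$)
$E{\left(O \right)} = \frac{1}{-14 + O}$
$\left(-77 + E{\left(S{\left(-5,6 \right)} \right)}\right) + Q{\left(-2 \right)} = \left(-77 + \frac{1}{-14 - \left(-3 - 90\right)}\right) - 2 = \left(-77 + \frac{1}{-14 + \left(3 + 90\right)}\right) - 2 = \left(-77 + \frac{1}{-14 + 93}\right) - 2 = \left(-77 + \frac{1}{79}\right) - 2 = - \frac{6082}{79} - 2 = - \frac{6240}{79}$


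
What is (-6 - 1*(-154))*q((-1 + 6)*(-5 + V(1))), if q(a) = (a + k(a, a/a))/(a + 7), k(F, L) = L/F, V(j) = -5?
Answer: 185074/1075 ≈ 172.16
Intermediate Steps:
q(a) = (a + 1/a)/(7 + a) (q(a) = (a + (a/a)/a)/(a + 7) = (a + 1/a)/(7 + a))
(-6 - 1*(-154))*q((-1 + 6)*(-5 + V(1))) = (-6 - 1*(-154))*((1 + ((-1 + 6)*(-5 - 5))²)/((((-1 + 6)*(-5 - 5)))*(7 + (-1 + 6)*(-5 - 5)))) = (-6 + 154)*((1 + (5*(-10))²)/(((5*(-10)))*(7 + 5*(-10)))) = 148*((1 + (-50)²)/((-50)*(7 - 50))) = 148*(-1/50*(1 + 2500)/(-43)) = 148*(-1/50*(-1/43)*2501) = 148*(2501/2150) = 185074/1075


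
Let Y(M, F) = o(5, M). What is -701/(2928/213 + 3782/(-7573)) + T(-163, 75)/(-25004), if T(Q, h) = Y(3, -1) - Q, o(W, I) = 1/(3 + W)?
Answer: -37702256531243/712386563616 ≈ -52.924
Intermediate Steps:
Y(M, F) = ⅛ (Y(M, F) = 1/(3 + 5) = 1/8 = ⅛)
T(Q, h) = ⅛ - Q
-701/(2928/213 + 3782/(-7573)) + T(-163, 75)/(-25004) = -701/(2928/213 + 3782/(-7573)) + (⅛ - 1*(-163))/(-25004) = -701/(2928*(1/213) + 3782*(-1/7573)) + (⅛ + 163)*(-1/25004) = -701/(976/71 - 3782/7573) + (1305/8)*(-1/25004) = -701/7122726/537683 - 1305/200032 = -701*537683/7122726 - 1305/200032 = -376915783/7122726 - 1305/200032 = -37702256531243/712386563616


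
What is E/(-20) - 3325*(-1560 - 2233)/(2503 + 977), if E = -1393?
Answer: 12854107/3480 ≈ 3693.7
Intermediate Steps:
E/(-20) - 3325*(-1560 - 2233)/(2503 + 977) = -1393/(-20) - 3325*(-1560 - 2233)/(2503 + 977) = -1393*(-1/20) - 3325/(3480/(-3793)) = 1393/20 - 3325/(3480*(-1/3793)) = 1393/20 - 3325/(-3480/3793) = 1393/20 - 3325*(-3793/3480) = 1393/20 + 2522345/696 = 12854107/3480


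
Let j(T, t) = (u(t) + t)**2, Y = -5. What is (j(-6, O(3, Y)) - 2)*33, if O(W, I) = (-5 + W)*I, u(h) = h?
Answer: 13134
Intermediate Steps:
O(W, I) = I*(-5 + W)
j(T, t) = 4*t**2 (j(T, t) = (t + t)**2 = (2*t)**2 = 4*t**2)
(j(-6, O(3, Y)) - 2)*33 = (4*(-5*(-5 + 3))**2 - 2)*33 = (4*(-5*(-2))**2 - 2)*33 = (4*10**2 - 2)*33 = (4*100 - 2)*33 = (400 - 2)*33 = 398*33 = 13134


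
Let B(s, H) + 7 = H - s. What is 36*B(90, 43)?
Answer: -1944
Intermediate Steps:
B(s, H) = -7 + H - s (B(s, H) = -7 + (H - s) = -7 + H - s)
36*B(90, 43) = 36*(-7 + 43 - 1*90) = 36*(-7 + 43 - 90) = 36*(-54) = -1944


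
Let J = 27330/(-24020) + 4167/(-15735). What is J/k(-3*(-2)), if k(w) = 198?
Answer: -5890321/831500340 ≈ -0.0070840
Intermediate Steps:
J = -17670963/12598490 (J = 27330*(-1/24020) + 4167*(-1/15735) = -2733/2402 - 1389/5245 = -17670963/12598490 ≈ -1.4026)
J/k(-3*(-2)) = -17670963/12598490/198 = -17670963/12598490*1/198 = -5890321/831500340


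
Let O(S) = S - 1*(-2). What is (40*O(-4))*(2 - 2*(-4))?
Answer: -800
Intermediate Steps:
O(S) = 2 + S (O(S) = S + 2 = 2 + S)
(40*O(-4))*(2 - 2*(-4)) = (40*(2 - 4))*(2 - 2*(-4)) = (40*(-2))*(2 + 8) = -80*10 = -800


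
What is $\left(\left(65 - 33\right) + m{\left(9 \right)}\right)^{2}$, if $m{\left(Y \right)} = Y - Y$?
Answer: $1024$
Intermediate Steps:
$m{\left(Y \right)} = 0$
$\left(\left(65 - 33\right) + m{\left(9 \right)}\right)^{2} = \left(\left(65 - 33\right) + 0\right)^{2} = \left(32 + 0\right)^{2} = 32^{2} = 1024$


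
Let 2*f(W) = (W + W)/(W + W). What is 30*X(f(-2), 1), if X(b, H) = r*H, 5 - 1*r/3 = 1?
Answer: 360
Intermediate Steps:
r = 12 (r = 15 - 3*1 = 15 - 3 = 12)
f(W) = ½ (f(W) = ((W + W)/(W + W))/2 = ((2*W)/((2*W)))/2 = ((2*W)*(1/(2*W)))/2 = (½)*1 = ½)
X(b, H) = 12*H
30*X(f(-2), 1) = 30*(12*1) = 30*12 = 360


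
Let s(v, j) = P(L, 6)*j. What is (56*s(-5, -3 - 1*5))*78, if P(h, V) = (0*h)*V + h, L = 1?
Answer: -34944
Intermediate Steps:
P(h, V) = h (P(h, V) = 0*V + h = 0 + h = h)
s(v, j) = j (s(v, j) = 1*j = j)
(56*s(-5, -3 - 1*5))*78 = (56*(-3 - 1*5))*78 = (56*(-3 - 5))*78 = (56*(-8))*78 = -448*78 = -34944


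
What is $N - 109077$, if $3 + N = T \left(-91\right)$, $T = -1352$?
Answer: $13952$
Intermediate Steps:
$N = 123029$ ($N = -3 - -123032 = -3 + 123032 = 123029$)
$N - 109077 = 123029 - 109077 = 13952$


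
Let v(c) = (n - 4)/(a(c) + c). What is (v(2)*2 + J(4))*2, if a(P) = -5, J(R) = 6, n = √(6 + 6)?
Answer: 52/3 - 8*√3/3 ≈ 12.715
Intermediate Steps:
n = 2*√3 (n = √12 = 2*√3 ≈ 3.4641)
v(c) = (-4 + 2*√3)/(-5 + c) (v(c) = (2*√3 - 4)/(-5 + c) = (-4 + 2*√3)/(-5 + c))
(v(2)*2 + J(4))*2 = ((2*(-2 + √3)/(-5 + 2))*2 + 6)*2 = ((2*(-2 + √3)/(-3))*2 + 6)*2 = ((2*(-⅓)*(-2 + √3))*2 + 6)*2 = ((4/3 - 2*√3/3)*2 + 6)*2 = ((8/3 - 4*√3/3) + 6)*2 = (26/3 - 4*√3/3)*2 = 52/3 - 8*√3/3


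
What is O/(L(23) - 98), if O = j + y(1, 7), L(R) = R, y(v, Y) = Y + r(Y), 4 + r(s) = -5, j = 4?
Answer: -2/75 ≈ -0.026667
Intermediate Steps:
r(s) = -9 (r(s) = -4 - 5 = -9)
y(v, Y) = -9 + Y (y(v, Y) = Y - 9 = -9 + Y)
O = 2 (O = 4 + (-9 + 7) = 4 - 2 = 2)
O/(L(23) - 98) = 2/(23 - 98) = 2/(-75) = 2*(-1/75) = -2/75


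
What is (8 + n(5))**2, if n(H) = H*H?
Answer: 1089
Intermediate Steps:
n(H) = H**2
(8 + n(5))**2 = (8 + 5**2)**2 = (8 + 25)**2 = 33**2 = 1089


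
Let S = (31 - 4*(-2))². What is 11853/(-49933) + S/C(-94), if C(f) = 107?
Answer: 74679822/5342831 ≈ 13.978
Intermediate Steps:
S = 1521 (S = (31 + 8)² = 39² = 1521)
11853/(-49933) + S/C(-94) = 11853/(-49933) + 1521/107 = 11853*(-1/49933) + 1521*(1/107) = -11853/49933 + 1521/107 = 74679822/5342831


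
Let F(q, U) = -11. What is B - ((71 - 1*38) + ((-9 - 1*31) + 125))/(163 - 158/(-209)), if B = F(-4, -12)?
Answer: -401137/34225 ≈ -11.721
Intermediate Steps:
B = -11
B - ((71 - 1*38) + ((-9 - 1*31) + 125))/(163 - 158/(-209)) = -11 - ((71 - 1*38) + ((-9 - 1*31) + 125))/(163 - 158/(-209)) = -11 - ((71 - 38) + ((-9 - 31) + 125))/(163 - 158*(-1/209)) = -11 - (33 + (-40 + 125))/(163 + 158/209) = -11 - (33 + 85)/34225/209 = -11 - 118*209/34225 = -11 - 1*24662/34225 = -11 - 24662/34225 = -401137/34225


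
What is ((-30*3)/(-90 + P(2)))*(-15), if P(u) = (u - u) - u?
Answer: -675/46 ≈ -14.674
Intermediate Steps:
P(u) = -u (P(u) = 0 - u = -u)
((-30*3)/(-90 + P(2)))*(-15) = ((-30*3)/(-90 - 1*2))*(-15) = -90/(-90 - 2)*(-15) = -90/(-92)*(-15) = -90*(-1/92)*(-15) = (45/46)*(-15) = -675/46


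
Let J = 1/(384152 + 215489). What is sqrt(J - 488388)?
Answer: I*sqrt(175609345392934187)/599641 ≈ 698.85*I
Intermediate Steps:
J = 1/599641 ≈ 1.6677e-6
sqrt(J - 488388) = sqrt(1/599641 - 488388) = sqrt(-292857468707/599641) = I*sqrt(175609345392934187)/599641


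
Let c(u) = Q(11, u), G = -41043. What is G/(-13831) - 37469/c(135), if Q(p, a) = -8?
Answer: 518562083/110648 ≈ 4686.6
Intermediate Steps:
c(u) = -8
G/(-13831) - 37469/c(135) = -41043/(-13831) - 37469/(-8) = -41043*(-1/13831) - 37469*(-1/8) = 41043/13831 + 37469/8 = 518562083/110648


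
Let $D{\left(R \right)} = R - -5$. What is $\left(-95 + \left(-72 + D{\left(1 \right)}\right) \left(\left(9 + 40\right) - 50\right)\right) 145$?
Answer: $-4205$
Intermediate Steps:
$D{\left(R \right)} = 5 + R$ ($D{\left(R \right)} = R + 5 = 5 + R$)
$\left(-95 + \left(-72 + D{\left(1 \right)}\right) \left(\left(9 + 40\right) - 50\right)\right) 145 = \left(-95 + \left(-72 + \left(5 + 1\right)\right) \left(\left(9 + 40\right) - 50\right)\right) 145 = \left(-95 + \left(-72 + 6\right) \left(49 - 50\right)\right) 145 = \left(-95 - -66\right) 145 = \left(-95 + 66\right) 145 = \left(-29\right) 145 = -4205$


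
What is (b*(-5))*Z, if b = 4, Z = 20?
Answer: -400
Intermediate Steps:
(b*(-5))*Z = (4*(-5))*20 = -20*20 = -400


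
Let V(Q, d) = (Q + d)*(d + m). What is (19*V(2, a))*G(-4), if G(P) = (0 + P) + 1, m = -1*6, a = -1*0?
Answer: 684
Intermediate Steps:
a = 0
m = -6
G(P) = 1 + P (G(P) = P + 1 = 1 + P)
V(Q, d) = (-6 + d)*(Q + d) (V(Q, d) = (Q + d)*(d - 6) = (Q + d)*(-6 + d) = (-6 + d)*(Q + d))
(19*V(2, a))*G(-4) = (19*(0² - 6*2 - 6*0 + 2*0))*(1 - 4) = (19*(0 - 12 + 0 + 0))*(-3) = (19*(-12))*(-3) = -228*(-3) = 684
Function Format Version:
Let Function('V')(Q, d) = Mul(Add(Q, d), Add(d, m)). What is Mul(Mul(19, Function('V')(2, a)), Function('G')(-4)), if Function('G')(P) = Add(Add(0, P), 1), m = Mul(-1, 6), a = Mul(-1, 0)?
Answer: 684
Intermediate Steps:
a = 0
m = -6
Function('G')(P) = Add(1, P) (Function('G')(P) = Add(P, 1) = Add(1, P))
Function('V')(Q, d) = Mul(Add(-6, d), Add(Q, d)) (Function('V')(Q, d) = Mul(Add(Q, d), Add(d, -6)) = Mul(Add(Q, d), Add(-6, d)) = Mul(Add(-6, d), Add(Q, d)))
Mul(Mul(19, Function('V')(2, a)), Function('G')(-4)) = Mul(Mul(19, Add(Pow(0, 2), Mul(-6, 2), Mul(-6, 0), Mul(2, 0))), Add(1, -4)) = Mul(Mul(19, Add(0, -12, 0, 0)), -3) = Mul(Mul(19, -12), -3) = Mul(-228, -3) = 684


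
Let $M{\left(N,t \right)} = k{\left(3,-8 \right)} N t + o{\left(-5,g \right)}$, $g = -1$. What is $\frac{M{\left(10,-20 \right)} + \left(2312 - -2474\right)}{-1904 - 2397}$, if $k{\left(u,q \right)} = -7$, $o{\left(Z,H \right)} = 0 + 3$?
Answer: $- \frac{6189}{4301} \approx -1.439$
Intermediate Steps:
$o{\left(Z,H \right)} = 3$
$M{\left(N,t \right)} = 3 - 7 N t$ ($M{\left(N,t \right)} = - 7 N t + 3 = 3 - 7 N t$)
$\frac{M{\left(10,-20 \right)} + \left(2312 - -2474\right)}{-1904 - 2397} = \frac{\left(3 - 70 \left(-20\right)\right) + \left(2312 - -2474\right)}{-1904 - 2397} = \frac{\left(3 + 1400\right) + \left(2312 + 2474\right)}{-4301} = \left(1403 + 4786\right) \left(- \frac{1}{4301}\right) = 6189 \left(- \frac{1}{4301}\right) = - \frac{6189}{4301}$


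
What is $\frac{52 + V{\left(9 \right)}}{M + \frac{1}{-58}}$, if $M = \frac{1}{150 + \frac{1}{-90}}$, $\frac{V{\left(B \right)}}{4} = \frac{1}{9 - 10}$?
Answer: $- \frac{37581216}{8279} \approx -4539.3$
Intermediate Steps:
$V{\left(B \right)} = -4$ ($V{\left(B \right)} = \frac{4}{9 - 10} = \frac{4}{-1} = 4 \left(-1\right) = -4$)
$M = \frac{90}{13499}$ ($M = \frac{1}{150 - \frac{1}{90}} = \frac{1}{\frac{13499}{90}} = \frac{90}{13499} \approx 0.0066672$)
$\frac{52 + V{\left(9 \right)}}{M + \frac{1}{-58}} = \frac{52 - 4}{\frac{90}{13499} + \frac{1}{-58}} = \frac{48}{\frac{90}{13499} - \frac{1}{58}} = \frac{48}{- \frac{8279}{782942}} = 48 \left(- \frac{782942}{8279}\right) = - \frac{37581216}{8279}$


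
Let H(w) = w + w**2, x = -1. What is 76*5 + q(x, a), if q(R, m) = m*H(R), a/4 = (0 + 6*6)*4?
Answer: 380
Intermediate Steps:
a = 576 (a = 4*((0 + 6*6)*4) = 4*((0 + 36)*4) = 4*(36*4) = 4*144 = 576)
q(R, m) = R*m*(1 + R) (q(R, m) = m*(R*(1 + R)) = R*m*(1 + R))
76*5 + q(x, a) = 76*5 - 1*576*(1 - 1) = 380 - 1*576*0 = 380 + 0 = 380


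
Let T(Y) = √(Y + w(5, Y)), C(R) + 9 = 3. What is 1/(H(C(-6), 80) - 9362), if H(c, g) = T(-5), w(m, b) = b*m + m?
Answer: -9362/87647069 - 5*I/87647069 ≈ -0.00010681 - 5.7047e-8*I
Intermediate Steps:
w(m, b) = m + b*m
C(R) = -6 (C(R) = -9 + 3 = -6)
T(Y) = √(5 + 6*Y) (T(Y) = √(Y + 5*(1 + Y)) = √(Y + (5 + 5*Y)) = √(5 + 6*Y))
H(c, g) = 5*I (H(c, g) = √(5 + 6*(-5)) = √(5 - 30) = √(-25) = 5*I)
1/(H(C(-6), 80) - 9362) = 1/(5*I - 9362) = 1/(-9362 + 5*I) = (-9362 - 5*I)/87647069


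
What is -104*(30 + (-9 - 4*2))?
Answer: -1352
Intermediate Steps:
-104*(30 + (-9 - 4*2)) = -104*(30 + (-9 - 8)) = -104*(30 - 17) = -104*13 = -1352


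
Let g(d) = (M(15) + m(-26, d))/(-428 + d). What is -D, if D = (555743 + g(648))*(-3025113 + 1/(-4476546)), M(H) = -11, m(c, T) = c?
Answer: 1655698304376021209677/984840120 ≈ 1.6812e+12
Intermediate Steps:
g(d) = -37/(-428 + d) (g(d) = (-11 - 26)/(-428 + d) = -37/(-428 + d))
D = -1655698304376021209677/984840120 (D = (555743 - 37/(-428 + 648))*(-3025113 + 1/(-4476546)) = (555743 - 37/220)*(-3025113 - 1/4476546) = (555743 - 37*1/220)*(-13542057499699/4476546) = (555743 - 37/220)*(-13542057499699/4476546) = (122263423/220)*(-13542057499699/4476546) = -1655698304376021209677/984840120 ≈ -1.6812e+12)
-D = -1*(-1655698304376021209677/984840120) = 1655698304376021209677/984840120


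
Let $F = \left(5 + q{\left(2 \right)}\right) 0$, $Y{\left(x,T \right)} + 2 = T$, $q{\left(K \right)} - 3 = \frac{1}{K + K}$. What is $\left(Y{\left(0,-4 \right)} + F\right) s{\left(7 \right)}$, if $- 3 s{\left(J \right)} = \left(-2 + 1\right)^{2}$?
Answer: $2$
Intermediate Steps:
$q{\left(K \right)} = 3 + \frac{1}{2 K}$ ($q{\left(K \right)} = 3 + \frac{1}{K + K} = 3 + \frac{1}{2 K}$)
$Y{\left(x,T \right)} = -2 + T$
$F = 0$ ($F = \left(5 + \left(3 + \frac{1}{2 \cdot 2}\right)\right) 0 = \left(5 + \left(3 + \frac{1}{2} \cdot \frac{1}{2}\right)\right) 0 = \left(5 + \left(3 + \frac{1}{4}\right)\right) 0 = \left(5 + \frac{13}{4}\right) 0 = \frac{33}{4} \cdot 0 = 0$)
$s{\left(J \right)} = - \frac{1}{3}$ ($s{\left(J \right)} = - \frac{\left(-2 + 1\right)^{2}}{3} = - \frac{\left(-1\right)^{2}}{3} = \left(- \frac{1}{3}\right) 1 = - \frac{1}{3}$)
$\left(Y{\left(0,-4 \right)} + F\right) s{\left(7 \right)} = \left(\left(-2 - 4\right) + 0\right) \left(- \frac{1}{3}\right) = \left(-6 + 0\right) \left(- \frac{1}{3}\right) = \left(-6\right) \left(- \frac{1}{3}\right) = 2$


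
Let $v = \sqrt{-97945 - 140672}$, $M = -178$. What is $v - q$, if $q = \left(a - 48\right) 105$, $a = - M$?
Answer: $-13650 + 3 i \sqrt{26513} \approx -13650.0 + 488.48 i$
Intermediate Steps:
$a = 178$ ($a = \left(-1\right) \left(-178\right) = 178$)
$q = 13650$ ($q = \left(178 - 48\right) 105 = 130 \cdot 105 = 13650$)
$v = 3 i \sqrt{26513}$ ($v = \sqrt{-97945 - 140672} = \sqrt{-238617} = 3 i \sqrt{26513} \approx 488.48 i$)
$v - q = 3 i \sqrt{26513} - 13650 = -13650 + 3 i \sqrt{26513}$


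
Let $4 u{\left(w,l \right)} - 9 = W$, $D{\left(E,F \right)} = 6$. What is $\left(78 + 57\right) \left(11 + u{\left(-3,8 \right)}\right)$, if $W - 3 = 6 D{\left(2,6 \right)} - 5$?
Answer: $\frac{11745}{4} \approx 2936.3$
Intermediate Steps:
$W = 34$ ($W = 3 + \left(6 \cdot 6 - 5\right) = 3 + \left(36 - 5\right) = 3 + 31 = 34$)
$u{\left(w,l \right)} = \frac{43}{4}$ ($u{\left(w,l \right)} = \frac{9}{4} + \frac{1}{4} \cdot 34 = \frac{9}{4} + \frac{17}{2} = \frac{43}{4}$)
$\left(78 + 57\right) \left(11 + u{\left(-3,8 \right)}\right) = \left(78 + 57\right) \left(11 + \frac{43}{4}\right) = 135 \cdot \frac{87}{4} = \frac{11745}{4}$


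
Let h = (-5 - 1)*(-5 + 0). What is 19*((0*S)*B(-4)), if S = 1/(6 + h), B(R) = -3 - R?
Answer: 0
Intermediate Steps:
h = 30 (h = -6*(-5) = 30)
S = 1/36 (S = 1/(6 + 30) = 1/36 ≈ 0.027778)
19*((0*S)*B(-4)) = 19*((0*(1/36))*(-3 - 1*(-4))) = 19*(0*(-3 + 4)) = 19*(0*1) = 19*0 = 0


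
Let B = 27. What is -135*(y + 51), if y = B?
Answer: -10530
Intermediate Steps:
y = 27
-135*(y + 51) = -135*(27 + 51) = -135*78 = -10530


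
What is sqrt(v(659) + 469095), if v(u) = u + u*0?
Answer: sqrt(469754) ≈ 685.39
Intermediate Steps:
v(u) = u (v(u) = u + 0 = u)
sqrt(v(659) + 469095) = sqrt(659 + 469095) = sqrt(469754)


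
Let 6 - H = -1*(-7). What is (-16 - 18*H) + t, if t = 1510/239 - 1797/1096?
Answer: 1749365/261944 ≈ 6.6784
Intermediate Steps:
H = -1 (H = 6 - (-1)*(-7) = 6 - 1*7 = 6 - 7 = -1)
t = 1225477/261944 (t = 1510*(1/239) - 1797*1/1096 = 1510/239 - 1797/1096 = 1225477/261944 ≈ 4.6784)
(-16 - 18*H) + t = (-16 - 18*(-1)) + 1225477/261944 = (-16 + 18) + 1225477/261944 = 2 + 1225477/261944 = 1749365/261944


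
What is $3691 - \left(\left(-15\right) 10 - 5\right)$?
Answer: $3846$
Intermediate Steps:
$3691 - \left(\left(-15\right) 10 - 5\right) = 3691 - \left(-150 - 5\right) = 3691 - -155 = 3691 + 155 = 3846$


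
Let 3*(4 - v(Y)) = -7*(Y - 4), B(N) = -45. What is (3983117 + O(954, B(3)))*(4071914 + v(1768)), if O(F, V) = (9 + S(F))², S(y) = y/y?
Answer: 16235727921378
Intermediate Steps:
S(y) = 1
v(Y) = -16/3 + 7*Y/3 (v(Y) = 4 - (-7)*(Y - 4)/3 = 4 - (-7)*(-4 + Y)/3 = 4 - (28 - 7*Y)/3 = 4 + (-28/3 + 7*Y/3) = -16/3 + 7*Y/3)
O(F, V) = 100 (O(F, V) = (9 + 1)² = 10² = 100)
(3983117 + O(954, B(3)))*(4071914 + v(1768)) = (3983117 + 100)*(4071914 + (-16/3 + (7/3)*1768)) = 3983217*(4071914 + (-16/3 + 12376/3)) = 3983217*(4071914 + 4120) = 3983217*4076034 = 16235727921378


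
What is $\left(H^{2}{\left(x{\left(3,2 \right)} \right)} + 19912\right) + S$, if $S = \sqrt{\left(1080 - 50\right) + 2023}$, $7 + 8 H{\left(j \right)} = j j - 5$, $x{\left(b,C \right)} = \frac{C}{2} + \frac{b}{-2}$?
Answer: $\frac{20392097}{1024} + \sqrt{3053} \approx 19969.0$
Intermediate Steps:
$x{\left(b,C \right)} = \frac{C}{2} - \frac{b}{2}$ ($x{\left(b,C \right)} = C \frac{1}{2} + b \left(- \frac{1}{2}\right) = \frac{C}{2} - \frac{b}{2}$)
$H{\left(j \right)} = - \frac{3}{2} + \frac{j^{2}}{8}$ ($H{\left(j \right)} = - \frac{7}{8} + \frac{j j - 5}{8} = - \frac{7}{8} + \frac{j^{2} - 5}{8} = - \frac{7}{8} + \frac{-5 + j^{2}}{8} = - \frac{7}{8} + \left(- \frac{5}{8} + \frac{j^{2}}{8}\right) = - \frac{3}{2} + \frac{j^{2}}{8}$)
$S = \sqrt{3053}$ ($S = \sqrt{\left(1080 - 50\right) + 2023} = \sqrt{1030 + 2023} = \sqrt{3053} \approx 55.254$)
$\left(H^{2}{\left(x{\left(3,2 \right)} \right)} + 19912\right) + S = \left(\left(- \frac{3}{2} + \frac{\left(\frac{1}{2} \cdot 2 - \frac{3}{2}\right)^{2}}{8}\right)^{2} + 19912\right) + \sqrt{3053} = \left(\left(- \frac{3}{2} + \frac{\left(1 - \frac{3}{2}\right)^{2}}{8}\right)^{2} + 19912\right) + \sqrt{3053} = \left(\left(- \frac{3}{2} + \frac{\left(- \frac{1}{2}\right)^{2}}{8}\right)^{2} + 19912\right) + \sqrt{3053} = \left(\left(- \frac{3}{2} + \frac{1}{8} \cdot \frac{1}{4}\right)^{2} + 19912\right) + \sqrt{3053} = \left(\left(- \frac{3}{2} + \frac{1}{32}\right)^{2} + 19912\right) + \sqrt{3053} = \left(\left(- \frac{47}{32}\right)^{2} + 19912\right) + \sqrt{3053} = \left(\frac{2209}{1024} + 19912\right) + \sqrt{3053} = \frac{20392097}{1024} + \sqrt{3053}$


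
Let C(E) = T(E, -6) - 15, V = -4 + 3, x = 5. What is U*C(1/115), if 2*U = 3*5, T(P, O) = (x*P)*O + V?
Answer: -2805/23 ≈ -121.96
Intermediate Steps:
V = -1
T(P, O) = -1 + 5*O*P (T(P, O) = (5*P)*O - 1 = 5*O*P - 1 = -1 + 5*O*P)
U = 15/2 (U = (3*5)/2 = (½)*15 = 15/2 ≈ 7.5000)
C(E) = -16 - 30*E (C(E) = (-1 + 5*(-6)*E) - 15 = (-1 - 30*E) - 15 = -16 - 30*E)
U*C(1/115) = 15*(-16 - 30/115)/2 = 15*(-16 - 30*1/115)/2 = 15*(-16 - 6/23)/2 = (15/2)*(-374/23) = -2805/23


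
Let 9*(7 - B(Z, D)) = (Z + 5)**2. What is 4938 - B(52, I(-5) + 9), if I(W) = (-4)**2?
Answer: 5292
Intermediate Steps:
I(W) = 16
B(Z, D) = 7 - (5 + Z)**2/9 (B(Z, D) = 7 - (Z + 5)**2/9 = 7 - (5 + Z)**2/9)
4938 - B(52, I(-5) + 9) = 4938 - (7 - (5 + 52)**2/9) = 4938 - (7 - 1/9*57**2) = 4938 - (7 - 1/9*3249) = 4938 - (7 - 361) = 4938 - 1*(-354) = 4938 + 354 = 5292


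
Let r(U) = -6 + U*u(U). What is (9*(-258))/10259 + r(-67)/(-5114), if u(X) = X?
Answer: -57865805/52464526 ≈ -1.1030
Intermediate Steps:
r(U) = -6 + U² (r(U) = -6 + U*U = -6 + U²)
(9*(-258))/10259 + r(-67)/(-5114) = (9*(-258))/10259 + (-6 + (-67)²)/(-5114) = -2322*1/10259 + (-6 + 4489)*(-1/5114) = -2322/10259 + 4483*(-1/5114) = -2322/10259 - 4483/5114 = -57865805/52464526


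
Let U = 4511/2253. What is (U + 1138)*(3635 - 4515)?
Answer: -2260214000/2253 ≈ -1.0032e+6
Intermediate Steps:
U = 4511/2253 (U = 4511*(1/2253) = 4511/2253 ≈ 2.0022)
(U + 1138)*(3635 - 4515) = (4511/2253 + 1138)*(3635 - 4515) = (2568425/2253)*(-880) = -2260214000/2253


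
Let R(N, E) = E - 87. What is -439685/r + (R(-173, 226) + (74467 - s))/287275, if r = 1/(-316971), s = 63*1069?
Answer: 40036768150139384/287275 ≈ 1.3937e+11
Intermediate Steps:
R(N, E) = -87 + E
s = 67347
r = -1/316971 ≈ -3.1549e-6
-439685/r + (R(-173, 226) + (74467 - s))/287275 = -439685/(-1/316971) + ((-87 + 226) + (74467 - 1*67347))/287275 = -439685*(-316971) + (139 + (74467 - 67347))*(1/287275) = 139367394135 + (139 + 7120)*(1/287275) = 139367394135 + 7259*(1/287275) = 139367394135 + 7259/287275 = 40036768150139384/287275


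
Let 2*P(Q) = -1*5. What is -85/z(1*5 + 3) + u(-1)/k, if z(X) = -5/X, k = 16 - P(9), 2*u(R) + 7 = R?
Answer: 5024/37 ≈ 135.78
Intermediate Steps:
u(R) = -7/2 + R/2
P(Q) = -5/2 (P(Q) = (-1*5)/2 = (½)*(-5) = -5/2)
k = 37/2 (k = 16 - 1*(-5/2) = 16 + 5/2 = 37/2 ≈ 18.500)
-85/z(1*5 + 3) + u(-1)/k = -85/((-5/(1*5 + 3))) + (-7/2 + (½)*(-1))/(37/2) = -85/((-5/(5 + 3))) + (-7/2 - ½)*(2/37) = -85/((-5/8)) - 4*2/37 = -85/((-5*⅛)) - 8/37 = -85/(-5/8) - 8/37 = -85*(-8/5) - 8/37 = 136 - 8/37 = 5024/37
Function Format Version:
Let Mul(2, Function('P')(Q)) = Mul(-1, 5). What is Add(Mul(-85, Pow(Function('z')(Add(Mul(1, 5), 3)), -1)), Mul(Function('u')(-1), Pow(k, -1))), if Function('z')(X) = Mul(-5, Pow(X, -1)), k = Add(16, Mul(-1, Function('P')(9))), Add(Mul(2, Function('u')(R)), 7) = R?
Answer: Rational(5024, 37) ≈ 135.78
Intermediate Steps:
Function('u')(R) = Add(Rational(-7, 2), Mul(Rational(1, 2), R))
Function('P')(Q) = Rational(-5, 2) (Function('P')(Q) = Mul(Rational(1, 2), Mul(-1, 5)) = Mul(Rational(1, 2), -5) = Rational(-5, 2))
k = Rational(37, 2) (k = Add(16, Mul(-1, Rational(-5, 2))) = Add(16, Rational(5, 2)) = Rational(37, 2) ≈ 18.500)
Add(Mul(-85, Pow(Function('z')(Add(Mul(1, 5), 3)), -1)), Mul(Function('u')(-1), Pow(k, -1))) = Add(Mul(-85, Pow(Mul(-5, Pow(Add(Mul(1, 5), 3), -1)), -1)), Mul(Add(Rational(-7, 2), Mul(Rational(1, 2), -1)), Pow(Rational(37, 2), -1))) = Add(Mul(-85, Pow(Mul(-5, Pow(Add(5, 3), -1)), -1)), Mul(Add(Rational(-7, 2), Rational(-1, 2)), Rational(2, 37))) = Add(Mul(-85, Pow(Mul(-5, Pow(8, -1)), -1)), Mul(-4, Rational(2, 37))) = Add(Mul(-85, Pow(Mul(-5, Rational(1, 8)), -1)), Rational(-8, 37)) = Add(Mul(-85, Pow(Rational(-5, 8), -1)), Rational(-8, 37)) = Add(Mul(-85, Rational(-8, 5)), Rational(-8, 37)) = Add(136, Rational(-8, 37)) = Rational(5024, 37)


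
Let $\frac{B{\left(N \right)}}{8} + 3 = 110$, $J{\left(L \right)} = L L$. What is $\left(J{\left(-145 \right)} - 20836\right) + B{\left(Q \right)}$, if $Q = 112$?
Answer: $1045$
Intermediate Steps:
$J{\left(L \right)} = L^{2}$
$B{\left(N \right)} = 856$ ($B{\left(N \right)} = -24 + 8 \cdot 110 = -24 + 880 = 856$)
$\left(J{\left(-145 \right)} - 20836\right) + B{\left(Q \right)} = \left(\left(-145\right)^{2} - 20836\right) + 856 = \left(21025 - 20836\right) + 856 = 189 + 856 = 1045$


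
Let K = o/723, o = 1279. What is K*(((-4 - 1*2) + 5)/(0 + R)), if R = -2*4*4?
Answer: 1279/23136 ≈ 0.055282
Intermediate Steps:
R = -32 (R = -8*4 = -32)
K = 1279/723 ≈ 1.7690
K*(((-4 - 1*2) + 5)/(0 + R)) = 1279*(((-4 - 1*2) + 5)/(0 - 32))/723 = 1279*(((-4 - 2) + 5)/(-32))/723 = 1279*((-6 + 5)*(-1/32))/723 = 1279*(-1*(-1/32))/723 = (1279/723)*(1/32) = 1279/23136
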